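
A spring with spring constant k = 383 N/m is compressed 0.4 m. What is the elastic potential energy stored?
PE = ½kx² = ½×383×0.4² = 30.64 J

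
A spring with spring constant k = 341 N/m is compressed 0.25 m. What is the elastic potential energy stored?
PE = ½kx² = ½×341×0.25² = 10.66 J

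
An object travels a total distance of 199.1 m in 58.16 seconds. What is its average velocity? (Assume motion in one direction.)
v_avg = Δd / Δt = 199.1 / 58.16 = 3.42 m/s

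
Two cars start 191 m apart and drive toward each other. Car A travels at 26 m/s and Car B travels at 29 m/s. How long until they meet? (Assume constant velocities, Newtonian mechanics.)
Combined speed: v_combined = 26 + 29 = 55 m/s
Time to meet: t = d/55 = 191/55 = 3.47 s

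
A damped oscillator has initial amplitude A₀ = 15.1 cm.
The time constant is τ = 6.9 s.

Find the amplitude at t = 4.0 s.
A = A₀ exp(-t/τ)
A = A₀ exp(−t/τ) = 15.1×exp(−4.0/6.9) = 8.457 cm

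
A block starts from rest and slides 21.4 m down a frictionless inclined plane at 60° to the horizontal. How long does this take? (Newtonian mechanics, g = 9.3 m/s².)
a = g sin(θ) = 9.3 × sin(60°) = 8.05 m/s²
t = √(2d/a) = √(2 × 21.4 / 8.05) = 2.31 s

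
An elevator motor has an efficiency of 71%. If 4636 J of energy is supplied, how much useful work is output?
W_out = η × W_in = 0.71 × 4636 = 3291.6 J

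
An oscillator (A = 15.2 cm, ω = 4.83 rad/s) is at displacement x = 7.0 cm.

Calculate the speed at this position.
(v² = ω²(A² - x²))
v = ω√(A² − x²) = 4.83×√(0.152² − 0.07²) = 0.6517 m/s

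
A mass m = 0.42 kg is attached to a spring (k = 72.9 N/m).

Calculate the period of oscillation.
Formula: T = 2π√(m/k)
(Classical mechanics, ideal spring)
T = 2π√(m/k) = 2π√(0.42/72.9) = 0.4769 s; f = 1/T = 2.097 Hz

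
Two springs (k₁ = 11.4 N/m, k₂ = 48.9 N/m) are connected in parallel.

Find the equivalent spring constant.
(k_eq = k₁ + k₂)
k_eq = k₁ + k₂ = 11.4 + 48.9 = 60.3 N/m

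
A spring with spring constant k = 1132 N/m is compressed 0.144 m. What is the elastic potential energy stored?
PE = ½kx² = ½×1132×0.144² = 11.74 J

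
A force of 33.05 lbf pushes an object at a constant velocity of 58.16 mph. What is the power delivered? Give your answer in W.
P = Fv = 147 N × 26 m/s = 3822 W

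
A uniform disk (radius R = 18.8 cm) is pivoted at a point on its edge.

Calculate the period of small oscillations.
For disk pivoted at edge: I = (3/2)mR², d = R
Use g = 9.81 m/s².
I/m = (3/2)R² = 0.05302 m²; d = R = 0.188 m
T = 2π√((3/2)R²/(gR)) = 2π√(3R/(2g)) = 1.065 s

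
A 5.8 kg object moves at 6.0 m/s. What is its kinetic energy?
KE = ½mv² = ½×5.8×6.0² = 104.4 J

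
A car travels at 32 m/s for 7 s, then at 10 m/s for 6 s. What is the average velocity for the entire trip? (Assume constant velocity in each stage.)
d₁ = v₁t₁ = 32 × 7 = 224 m
d₂ = v₂t₂ = 10 × 6 = 60 m
d_total = 284 m, t_total = 13 s
v_avg = d_total/t_total = 284/13 = 21.85 m/s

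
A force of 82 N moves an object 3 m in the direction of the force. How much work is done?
W = Fd = 82×3 = 246.0 J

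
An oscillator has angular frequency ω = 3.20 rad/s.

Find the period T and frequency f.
T = 2π/ω = 2π/3.2 = 1.963 s; f = ω/2π = 0.5093 Hz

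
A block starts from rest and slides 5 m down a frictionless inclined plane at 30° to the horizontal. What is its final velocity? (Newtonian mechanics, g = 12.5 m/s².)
a = g sin(θ) = 12.5 × sin(30°) = 6.25 m/s²
v = √(2ad) = √(2 × 6.25 × 5) = 7.91 m/s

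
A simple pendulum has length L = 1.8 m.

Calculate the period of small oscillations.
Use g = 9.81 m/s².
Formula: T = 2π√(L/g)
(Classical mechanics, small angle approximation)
T = 2π√(L/g) = 2π√(1.8/9.81) = 2.691 s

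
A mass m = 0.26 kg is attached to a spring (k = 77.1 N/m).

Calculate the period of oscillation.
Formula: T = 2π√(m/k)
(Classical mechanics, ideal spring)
T = 2π√(m/k) = 2π√(0.26/77.1) = 0.3649 s; f = 1/T = 2.741 Hz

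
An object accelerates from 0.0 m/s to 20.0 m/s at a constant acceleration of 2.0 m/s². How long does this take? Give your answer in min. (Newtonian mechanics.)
t = (v - v₀)/a (with unit conversion) = 0.1667 min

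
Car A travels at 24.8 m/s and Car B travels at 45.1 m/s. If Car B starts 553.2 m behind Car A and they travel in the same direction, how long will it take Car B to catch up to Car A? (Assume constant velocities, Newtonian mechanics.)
Relative speed: v_rel = 45.1 - 24.8 = 20.3 m/s
Time to catch: t = d₀/v_rel = 553.2/20.3 = 27.25 s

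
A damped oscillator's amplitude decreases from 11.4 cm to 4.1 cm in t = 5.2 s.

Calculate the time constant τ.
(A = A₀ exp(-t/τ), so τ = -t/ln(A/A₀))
A/A₀ = 4.1/11.4 = 0.3596; ln(A/A₀) = -1.023
τ = −t/ln(A/A₀) = −5.2/-1.023 = 5.085 s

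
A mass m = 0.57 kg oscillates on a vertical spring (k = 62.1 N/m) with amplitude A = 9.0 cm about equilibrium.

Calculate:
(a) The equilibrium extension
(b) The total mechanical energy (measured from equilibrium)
x_eq = mg/k = 0.57×9.81/62.1 = 0.09004 m = 9.004 cm
E = ½kA² = ½×62.1×(0.09)² = 0.2515 J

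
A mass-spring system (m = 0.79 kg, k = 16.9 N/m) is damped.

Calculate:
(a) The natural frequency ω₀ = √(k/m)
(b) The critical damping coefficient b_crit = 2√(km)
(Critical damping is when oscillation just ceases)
ω₀ = √(k/m) = √(16.9/0.79) = 4.625 rad/s
b_crit = 2√(km) = 2√(16.9×0.79) = 7.308 kg/s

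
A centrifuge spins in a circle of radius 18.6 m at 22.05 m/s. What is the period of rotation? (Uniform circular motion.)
T = 2πr/v = 2π×18.6/22.05 = 5.3 s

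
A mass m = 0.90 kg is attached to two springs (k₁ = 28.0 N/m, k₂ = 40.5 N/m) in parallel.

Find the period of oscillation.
k_eq = k₁+k₂ = 68.5 N/m
T = 2π√(m/k_eq) = 2π√(0.9/68.5) = 0.7202 s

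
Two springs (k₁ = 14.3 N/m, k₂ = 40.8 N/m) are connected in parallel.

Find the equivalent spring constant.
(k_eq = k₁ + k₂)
k_eq = k₁ + k₂ = 14.3 + 40.8 = 55.1 N/m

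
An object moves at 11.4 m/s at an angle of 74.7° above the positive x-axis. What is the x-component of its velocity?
vₓ = v cos(θ) = 11.4 × cos(74.7°) = 3.01 m/s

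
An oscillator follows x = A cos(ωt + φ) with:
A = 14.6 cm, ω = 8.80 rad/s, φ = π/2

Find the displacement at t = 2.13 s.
x = A cos(ωt + φ) = 14.6×cos(8.8×2.13 + π/2) = 1.538 cm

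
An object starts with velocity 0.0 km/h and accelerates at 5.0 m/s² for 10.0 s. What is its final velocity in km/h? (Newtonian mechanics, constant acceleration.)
v = v₀ + at (with unit conversion) = 180.0 km/h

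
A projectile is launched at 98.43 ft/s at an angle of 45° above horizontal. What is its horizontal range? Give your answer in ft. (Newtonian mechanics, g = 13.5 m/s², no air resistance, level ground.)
R = v₀² sin(2θ) / g (with unit conversion) = 218.7 ft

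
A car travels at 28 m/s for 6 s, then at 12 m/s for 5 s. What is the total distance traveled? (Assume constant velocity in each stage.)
d₁ = v₁t₁ = 28 × 6 = 168 m
d₂ = v₂t₂ = 12 × 5 = 60 m
d_total = 168 + 60 = 228 m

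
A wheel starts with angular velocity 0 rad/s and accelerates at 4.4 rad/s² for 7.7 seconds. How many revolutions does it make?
θ = ω₀t + ½αt² = 0×7.7 + ½×4.4×7.7² = 130.44 rad
Revolutions = θ/(2π) = 130.44/(2π) = 20.76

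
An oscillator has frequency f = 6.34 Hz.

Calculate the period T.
T = 1/f = 1/6.34 = 0.1577 s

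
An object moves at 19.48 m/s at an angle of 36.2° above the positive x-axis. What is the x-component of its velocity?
vₓ = v cos(θ) = 19.48 × cos(36.2°) = 15.72 m/s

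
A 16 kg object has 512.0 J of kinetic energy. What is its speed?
KE = ½mv² → v = √(2KE/m) = √(2×512.0/16) = 8.0 m/s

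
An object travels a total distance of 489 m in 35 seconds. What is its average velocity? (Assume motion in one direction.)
v_avg = Δd / Δt = 489 / 35 = 13.97 m/s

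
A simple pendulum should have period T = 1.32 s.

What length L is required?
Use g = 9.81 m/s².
T = 2π√(L/g) → L = g(T/2π)² = 9.81×(1.32/2π)² = 0.433 m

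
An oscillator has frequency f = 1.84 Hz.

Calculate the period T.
T = 1/f = 1/1.84 = 0.5435 s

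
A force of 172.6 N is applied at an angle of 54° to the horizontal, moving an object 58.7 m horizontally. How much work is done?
W = Fd cosθ = 172.6×58.7×cos(54°) = 5955.2 J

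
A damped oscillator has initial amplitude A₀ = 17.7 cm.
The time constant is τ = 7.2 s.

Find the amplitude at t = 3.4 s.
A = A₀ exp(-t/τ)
A = A₀ exp(−t/τ) = 17.7×exp(−3.4/7.2) = 11.04 cm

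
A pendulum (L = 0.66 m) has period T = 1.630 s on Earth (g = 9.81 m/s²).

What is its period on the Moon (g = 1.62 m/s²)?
T = 2π√(L/g), so T_moon/T_earth = √(g_earth/g_moon)
T_moon = 2π√(0.66/1.62) = 4.01 s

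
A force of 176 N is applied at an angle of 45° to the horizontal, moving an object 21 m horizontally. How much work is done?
W = Fd cosθ = 176×21×cos(45°) = 2613.5 J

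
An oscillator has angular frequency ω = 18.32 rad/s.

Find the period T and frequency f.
T = 2π/ω = 2π/18.32 = 0.343 s; f = ω/2π = 2.916 Hz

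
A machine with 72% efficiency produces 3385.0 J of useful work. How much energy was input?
W_in = W_out/η = 3385.0/0.72 = 4701.4 J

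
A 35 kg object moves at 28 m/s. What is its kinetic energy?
KE = ½mv² = ½×35×28² = 13720.0 J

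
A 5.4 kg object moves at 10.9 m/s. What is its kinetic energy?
KE = ½mv² = ½×5.4×10.9² = 320.787 J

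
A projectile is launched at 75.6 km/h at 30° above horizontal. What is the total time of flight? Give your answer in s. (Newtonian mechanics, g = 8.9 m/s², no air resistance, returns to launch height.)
T = 2v₀sin(θ)/g (with unit conversion) = 2.36 s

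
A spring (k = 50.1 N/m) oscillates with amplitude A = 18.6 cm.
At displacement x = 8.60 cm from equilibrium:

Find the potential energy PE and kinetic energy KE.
E_total = ½kA² = ½×50.1×(0.186)² = 0.8666 J
PE = ½kx² = ½×50.1×(0.086)² = 0.1853 J
KE = E_total − PE = 0.6814 J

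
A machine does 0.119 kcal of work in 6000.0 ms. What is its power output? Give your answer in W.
P = W/t = 497.9 J / 6 s = 82.98 W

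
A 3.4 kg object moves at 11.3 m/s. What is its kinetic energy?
KE = ½mv² = ½×3.4×11.3² = 217.073 J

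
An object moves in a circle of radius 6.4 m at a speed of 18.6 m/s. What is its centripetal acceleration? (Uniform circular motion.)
a_c = v²/r = 18.6²/6.4 = 345.96/6.4 = 54.06 m/s²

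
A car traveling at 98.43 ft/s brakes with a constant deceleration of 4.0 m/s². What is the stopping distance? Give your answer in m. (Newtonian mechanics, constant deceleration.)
d = v₀² / (2a) (with unit conversion) = 112.5 m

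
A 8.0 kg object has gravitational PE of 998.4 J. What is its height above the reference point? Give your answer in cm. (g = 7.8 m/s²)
PE = mgh → h = PE/(mg) = 998.4 J / (8 kg × 7.8 m/s²) = 16 m = 1600.0 cm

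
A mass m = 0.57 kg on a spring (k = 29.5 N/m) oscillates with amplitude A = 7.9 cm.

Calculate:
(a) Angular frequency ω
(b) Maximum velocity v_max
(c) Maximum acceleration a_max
ω = √(k/m) = √(29.5/0.57) = 7.194 rad/s
v_max = ωA = 7.194×0.079 = 0.5683 m/s
a_max = ω²A = 7.194²×0.079 = 4.089 m/s²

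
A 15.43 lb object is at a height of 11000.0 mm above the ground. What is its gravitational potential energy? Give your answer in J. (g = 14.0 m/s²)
PE = mgh = 6.999 kg × 14.0 m/s² × 11 m = 1078 J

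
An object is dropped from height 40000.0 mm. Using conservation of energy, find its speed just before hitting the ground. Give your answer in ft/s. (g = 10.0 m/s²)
mgh = ½mv² → v = √(2gh) = √(2×10.0×40) = 28.28 m/s = 92.8 ft/s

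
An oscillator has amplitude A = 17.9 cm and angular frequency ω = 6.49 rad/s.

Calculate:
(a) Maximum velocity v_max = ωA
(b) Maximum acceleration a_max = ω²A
v_max = ωA = 6.49×0.179 = 1.162 m/s
a_max = ω²A = 6.49²×0.179 = 7.539 m/s²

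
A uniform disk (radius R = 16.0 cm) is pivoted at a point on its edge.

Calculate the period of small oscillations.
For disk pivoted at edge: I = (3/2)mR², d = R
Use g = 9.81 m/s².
I/m = (3/2)R² = 0.0384 m²; d = R = 0.16 m
T = 2π√((3/2)R²/(gR)) = 2π√(3R/(2g)) = 0.9828 s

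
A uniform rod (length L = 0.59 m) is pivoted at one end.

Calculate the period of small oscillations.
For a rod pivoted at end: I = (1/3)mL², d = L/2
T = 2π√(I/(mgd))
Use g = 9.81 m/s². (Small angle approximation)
I/m = (1/3)L² = 0.116 m²; d = L/2 = 0.295 m
T = 2π√(I/(mgd)) = 2π√(0.116/(9.81×0.295)) = 1.258 s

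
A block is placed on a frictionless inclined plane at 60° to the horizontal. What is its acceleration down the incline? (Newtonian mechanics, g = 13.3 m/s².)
a = g sin(θ) = 13.3 × sin(60°) = 13.3 × 0.866 = 11.52 m/s²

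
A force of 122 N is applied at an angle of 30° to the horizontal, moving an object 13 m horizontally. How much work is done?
W = Fd cosθ = 122×13×cos(30°) = 1373.5 J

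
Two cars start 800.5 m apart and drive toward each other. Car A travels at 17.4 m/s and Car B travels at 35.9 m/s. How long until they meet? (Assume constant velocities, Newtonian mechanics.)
Combined speed: v_combined = 17.4 + 35.9 = 53.3 m/s
Time to meet: t = d/53.3 = 800.5/53.3 = 15.02 s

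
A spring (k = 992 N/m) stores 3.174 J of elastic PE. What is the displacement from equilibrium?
PE = ½kx² → x = √(2PE/k) = √(2×3.174/992) = 0.07999 m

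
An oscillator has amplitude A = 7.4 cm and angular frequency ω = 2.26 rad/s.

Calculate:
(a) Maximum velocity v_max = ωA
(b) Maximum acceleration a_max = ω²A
v_max = ωA = 2.26×0.074 = 0.1672 m/s
a_max = ω²A = 2.26²×0.074 = 0.378 m/s²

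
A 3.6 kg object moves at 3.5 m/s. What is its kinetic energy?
KE = ½mv² = ½×3.6×3.5² = 22.05 J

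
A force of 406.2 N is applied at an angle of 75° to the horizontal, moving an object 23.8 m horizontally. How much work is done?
W = Fd cosθ = 406.2×23.8×cos(75°) = 2502.1 J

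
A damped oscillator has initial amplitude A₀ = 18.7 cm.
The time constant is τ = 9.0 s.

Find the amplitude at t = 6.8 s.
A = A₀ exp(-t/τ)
A = A₀ exp(−t/τ) = 18.7×exp(−6.8/9.0) = 8.784 cm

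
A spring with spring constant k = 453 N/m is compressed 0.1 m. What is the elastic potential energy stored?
PE = ½kx² = ½×453×0.1² = 2.265 J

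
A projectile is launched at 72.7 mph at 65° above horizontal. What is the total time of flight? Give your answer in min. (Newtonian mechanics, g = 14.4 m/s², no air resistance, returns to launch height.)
T = 2v₀sin(θ)/g (with unit conversion) = 0.06818 min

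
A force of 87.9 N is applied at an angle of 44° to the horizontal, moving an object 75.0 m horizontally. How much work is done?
W = Fd cosθ = 87.9×75.0×cos(44°) = 4742.2 J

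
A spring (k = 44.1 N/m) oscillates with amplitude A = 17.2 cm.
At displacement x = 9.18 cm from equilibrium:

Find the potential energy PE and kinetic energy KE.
E_total = ½kA² = ½×44.1×(0.172)² = 0.6523 J
PE = ½kx² = ½×44.1×(0.0918)² = 0.1858 J
KE = E_total − PE = 0.4665 J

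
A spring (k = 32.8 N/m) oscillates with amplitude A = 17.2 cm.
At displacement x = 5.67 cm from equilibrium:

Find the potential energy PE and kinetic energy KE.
E_total = ½kA² = ½×32.8×(0.172)² = 0.4852 J
PE = ½kx² = ½×32.8×(0.0567)² = 0.05272 J
KE = E_total − PE = 0.4325 J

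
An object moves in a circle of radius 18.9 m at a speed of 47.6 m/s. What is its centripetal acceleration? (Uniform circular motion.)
a_c = v²/r = 47.6²/18.9 = 2265.76/18.9 = 119.88 m/s²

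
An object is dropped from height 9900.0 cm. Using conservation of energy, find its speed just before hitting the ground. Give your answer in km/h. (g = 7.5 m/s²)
mgh = ½mv² → v = √(2gh) = √(2×7.5×99) = 38.54 m/s = 138.7 km/h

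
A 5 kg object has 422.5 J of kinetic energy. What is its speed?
KE = ½mv² → v = √(2KE/m) = √(2×422.5/5) = 13.0 m/s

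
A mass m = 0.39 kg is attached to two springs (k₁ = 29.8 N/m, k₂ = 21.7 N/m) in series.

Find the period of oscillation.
k_eq = k₁k₂/(k₁+k₂) = 12.56 N/m
T = 2π√(m/k_eq) = 2π√(0.39/12.56) = 1.107 s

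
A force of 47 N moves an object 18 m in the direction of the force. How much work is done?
W = Fd = 47×18 = 846.0 J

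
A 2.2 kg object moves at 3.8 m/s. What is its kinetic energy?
KE = ½mv² = ½×2.2×3.8² = 15.884 J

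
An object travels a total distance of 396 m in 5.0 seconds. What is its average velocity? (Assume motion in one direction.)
v_avg = Δd / Δt = 396 / 5.0 = 79.2 m/s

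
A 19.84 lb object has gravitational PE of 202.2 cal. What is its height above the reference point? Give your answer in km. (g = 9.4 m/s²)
PE = mgh → h = PE/(mg) = 846 J / (8.999 kg × 9.4 m/s²) = 10 m = 0.01 km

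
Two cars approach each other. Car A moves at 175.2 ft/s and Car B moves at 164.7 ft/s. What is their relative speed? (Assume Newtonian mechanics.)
v_rel = v_A + v_B = 175.2 + 164.7 = 339.9 ft/s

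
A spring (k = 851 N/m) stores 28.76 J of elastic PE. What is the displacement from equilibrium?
PE = ½kx² → x = √(2PE/k) = √(2×28.76/851) = 0.26 m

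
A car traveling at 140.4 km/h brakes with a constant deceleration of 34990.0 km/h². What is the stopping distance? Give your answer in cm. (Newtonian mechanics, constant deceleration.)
d = v₀² / (2a) (with unit conversion) = 28170.0 cm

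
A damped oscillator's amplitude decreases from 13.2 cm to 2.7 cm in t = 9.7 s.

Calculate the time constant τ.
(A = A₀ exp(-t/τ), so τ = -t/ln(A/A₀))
A/A₀ = 2.7/13.2 = 0.2045; ln(A/A₀) = -1.587
τ = −t/ln(A/A₀) = −9.7/-1.587 = 6.112 s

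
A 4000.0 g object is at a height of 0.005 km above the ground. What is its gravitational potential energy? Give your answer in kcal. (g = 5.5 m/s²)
PE = mgh = 4 kg × 5.5 m/s² × 5 m = 110 J = 0.02629 kcal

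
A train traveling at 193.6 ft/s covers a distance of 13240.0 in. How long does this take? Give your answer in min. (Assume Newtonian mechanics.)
t = d/v (with unit conversion) = 0.09498 min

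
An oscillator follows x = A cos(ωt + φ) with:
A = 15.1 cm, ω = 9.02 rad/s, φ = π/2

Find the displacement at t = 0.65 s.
x = A cos(ωt + φ) = 15.1×cos(9.02×0.65 + π/2) = 6.16 cm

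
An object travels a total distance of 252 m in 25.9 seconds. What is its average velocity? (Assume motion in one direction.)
v_avg = Δd / Δt = 252 / 25.9 = 9.73 m/s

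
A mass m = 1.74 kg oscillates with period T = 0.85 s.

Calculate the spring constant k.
T = 2π√(m/k) → k = m(2π/T)² = 1.74×(2π/0.85)² = 95.08 N/m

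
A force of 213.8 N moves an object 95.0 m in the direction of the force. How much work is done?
W = Fd = 213.8×95.0 = 20311.0 J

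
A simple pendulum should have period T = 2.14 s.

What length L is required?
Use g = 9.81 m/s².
T = 2π√(L/g) → L = g(T/2π)² = 9.81×(2.14/2π)² = 1.138 m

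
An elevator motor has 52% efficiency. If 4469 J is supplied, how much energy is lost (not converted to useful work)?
W_out = η × W_in = 0.52×4469 = 2323.9 J
W_lost = W_in − W_out = 4469 − 2323.9 = 2145.1 J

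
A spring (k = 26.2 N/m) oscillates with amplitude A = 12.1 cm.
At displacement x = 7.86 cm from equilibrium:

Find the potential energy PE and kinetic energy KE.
E_total = ½kA² = ½×26.2×(0.121)² = 0.1918 J
PE = ½kx² = ½×26.2×(0.0786)² = 0.08093 J
KE = E_total − PE = 0.1109 J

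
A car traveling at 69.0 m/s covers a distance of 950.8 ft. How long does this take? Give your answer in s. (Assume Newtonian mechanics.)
t = d/v (with unit conversion) = 4.2 s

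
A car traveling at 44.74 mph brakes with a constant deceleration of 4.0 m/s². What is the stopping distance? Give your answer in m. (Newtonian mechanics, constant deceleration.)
d = v₀² / (2a) (with unit conversion) = 50.0 m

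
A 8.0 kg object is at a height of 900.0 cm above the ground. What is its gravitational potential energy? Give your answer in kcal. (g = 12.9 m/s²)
PE = mgh = 8 kg × 12.9 m/s² × 9 m = 928.8 J = 0.222 kcal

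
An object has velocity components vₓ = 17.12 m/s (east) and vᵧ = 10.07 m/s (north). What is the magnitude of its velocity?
|v| = √(vₓ² + vᵧ²) = √(17.12² + 10.07²) = √(394.499) = 19.86 m/s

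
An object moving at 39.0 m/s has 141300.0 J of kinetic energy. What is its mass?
KE = ½mv² → m = 2KE/v² = 2×141300.0/39.0² = 185.8 kg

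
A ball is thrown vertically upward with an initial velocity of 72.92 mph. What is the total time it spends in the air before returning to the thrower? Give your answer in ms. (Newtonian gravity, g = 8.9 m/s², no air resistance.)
t_total = 2v₀/g (with unit conversion) = 7325.0 ms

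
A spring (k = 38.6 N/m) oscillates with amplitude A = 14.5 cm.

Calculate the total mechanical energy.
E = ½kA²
E = ½kA² = ½×38.6×(0.145)² = 0.4058 J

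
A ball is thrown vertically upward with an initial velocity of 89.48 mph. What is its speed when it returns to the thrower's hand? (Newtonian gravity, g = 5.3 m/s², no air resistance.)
By conservation of energy, the ball returns at the same speed = 89.48 mph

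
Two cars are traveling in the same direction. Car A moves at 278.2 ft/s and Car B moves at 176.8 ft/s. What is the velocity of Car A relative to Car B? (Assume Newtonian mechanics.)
v_rel = v_A - v_B = 278.2 - 176.8 = 101.4 ft/s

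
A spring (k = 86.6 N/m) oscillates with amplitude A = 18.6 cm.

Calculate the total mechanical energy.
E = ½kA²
E = ½kA² = ½×86.6×(0.186)² = 1.498 J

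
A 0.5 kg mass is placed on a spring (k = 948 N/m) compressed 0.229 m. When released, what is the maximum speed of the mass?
½kx² = ½mv² → v = x√(k/m) = 0.229×√(948/0.5) = 9.971 m/s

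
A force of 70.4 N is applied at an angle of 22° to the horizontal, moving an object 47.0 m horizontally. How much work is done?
W = Fd cosθ = 70.4×47.0×cos(22°) = 3067.9 J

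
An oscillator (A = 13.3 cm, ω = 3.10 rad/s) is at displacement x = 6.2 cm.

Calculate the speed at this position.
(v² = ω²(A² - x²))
v = ω√(A² − x²) = 3.1×√(0.133² − 0.062²) = 0.3648 m/s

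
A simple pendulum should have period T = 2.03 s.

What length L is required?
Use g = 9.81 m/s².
T = 2π√(L/g) → L = g(T/2π)² = 9.81×(2.03/2π)² = 1.024 m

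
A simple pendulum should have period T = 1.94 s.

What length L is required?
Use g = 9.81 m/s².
T = 2π√(L/g) → L = g(T/2π)² = 9.81×(1.94/2π)² = 0.9352 m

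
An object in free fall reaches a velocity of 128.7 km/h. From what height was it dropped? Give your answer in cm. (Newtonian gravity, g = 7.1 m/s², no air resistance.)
h = v²/(2g) (with unit conversion) = 9000.0 cm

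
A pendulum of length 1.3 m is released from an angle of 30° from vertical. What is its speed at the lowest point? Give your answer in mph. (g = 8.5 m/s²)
h = L(1 − cosθ) = 1.3×(1 − cos30°) = 0.1742 m
v = √(2gh) = √(2×8.5×0.1742) = 1.721 m/s = 3.849 mph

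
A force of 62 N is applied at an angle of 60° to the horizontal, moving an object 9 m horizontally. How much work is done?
W = Fd cosθ = 62×9×cos(60°) = 279.0 J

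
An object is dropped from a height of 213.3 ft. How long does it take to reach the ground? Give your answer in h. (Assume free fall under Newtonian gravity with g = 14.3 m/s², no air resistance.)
t = √(2h/g) (with unit conversion) = 0.0008376 h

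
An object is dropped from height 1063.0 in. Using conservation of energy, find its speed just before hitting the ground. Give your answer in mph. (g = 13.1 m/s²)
mgh = ½mv² → v = √(2gh) = √(2×13.1×27) = 26.6 m/s = 59.5 mph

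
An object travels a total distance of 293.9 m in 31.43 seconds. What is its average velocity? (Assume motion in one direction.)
v_avg = Δd / Δt = 293.9 / 31.43 = 9.35 m/s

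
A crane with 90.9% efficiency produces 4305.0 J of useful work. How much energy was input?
W_in = W_out/η = 4305.0/0.909 = 4736.0 J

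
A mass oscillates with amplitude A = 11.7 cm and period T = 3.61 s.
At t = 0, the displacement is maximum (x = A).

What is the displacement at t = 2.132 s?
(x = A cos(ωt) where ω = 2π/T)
ω = 2π/T = 2π/3.61 = 1.74 rad/s
x = A cos(ωt) = 11.7×cos(1.74×2.132) = -9.856 cm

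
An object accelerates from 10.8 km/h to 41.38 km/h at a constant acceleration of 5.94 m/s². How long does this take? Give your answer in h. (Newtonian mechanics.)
t = (v - v₀)/a (with unit conversion) = 0.0003972 h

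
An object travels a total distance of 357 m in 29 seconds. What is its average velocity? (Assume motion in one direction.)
v_avg = Δd / Δt = 357 / 29 = 12.31 m/s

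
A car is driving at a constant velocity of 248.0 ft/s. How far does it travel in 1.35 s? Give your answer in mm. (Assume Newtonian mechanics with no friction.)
d = vt (with unit conversion) = 102000.0 mm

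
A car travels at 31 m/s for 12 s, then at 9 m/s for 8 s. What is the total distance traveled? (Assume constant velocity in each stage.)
d₁ = v₁t₁ = 31 × 12 = 372 m
d₂ = v₂t₂ = 9 × 8 = 72 m
d_total = 372 + 72 = 444 m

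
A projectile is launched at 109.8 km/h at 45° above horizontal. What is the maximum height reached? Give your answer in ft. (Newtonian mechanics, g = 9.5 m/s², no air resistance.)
H = v₀²sin²(θ)/(2g) (with unit conversion) = 80.32 ft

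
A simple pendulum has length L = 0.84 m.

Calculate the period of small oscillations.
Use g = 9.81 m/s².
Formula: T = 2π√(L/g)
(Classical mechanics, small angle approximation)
T = 2π√(L/g) = 2π√(0.84/9.81) = 1.839 s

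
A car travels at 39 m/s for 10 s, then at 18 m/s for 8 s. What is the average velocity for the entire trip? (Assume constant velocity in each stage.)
d₁ = v₁t₁ = 39 × 10 = 390 m
d₂ = v₂t₂ = 18 × 8 = 144 m
d_total = 534 m, t_total = 18 s
v_avg = d_total/t_total = 534/18 = 29.67 m/s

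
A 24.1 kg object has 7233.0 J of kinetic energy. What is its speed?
KE = ½mv² → v = √(2KE/m) = √(2×7233.0/24.1) = 24.5 m/s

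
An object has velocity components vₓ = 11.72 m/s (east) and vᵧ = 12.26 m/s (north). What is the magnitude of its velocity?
|v| = √(vₓ² + vᵧ²) = √(11.72² + 12.26²) = √(287.666) = 16.96 m/s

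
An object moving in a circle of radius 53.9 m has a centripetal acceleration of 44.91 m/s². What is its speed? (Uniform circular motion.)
v = √(a_c × r) = √(44.91 × 53.9) = 49.2 m/s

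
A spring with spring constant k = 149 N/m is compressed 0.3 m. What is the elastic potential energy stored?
PE = ½kx² = ½×149×0.3² = 6.705 J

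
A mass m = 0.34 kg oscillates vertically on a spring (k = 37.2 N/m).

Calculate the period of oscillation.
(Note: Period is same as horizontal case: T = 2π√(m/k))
T = 2π√(m/k) = 2π√(0.34/37.2) = 0.6007 s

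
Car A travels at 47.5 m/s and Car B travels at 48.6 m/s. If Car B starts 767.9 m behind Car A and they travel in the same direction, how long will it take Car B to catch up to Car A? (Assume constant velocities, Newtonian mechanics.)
Relative speed: v_rel = 48.6 - 47.5 = 1.1 m/s
Time to catch: t = d₀/v_rel = 767.9/1.1 = 698.09 s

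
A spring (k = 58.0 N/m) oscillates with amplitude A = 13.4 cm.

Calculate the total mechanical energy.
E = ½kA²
E = ½kA² = ½×58.0×(0.134)² = 0.5207 J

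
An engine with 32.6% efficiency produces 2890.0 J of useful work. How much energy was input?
W_in = W_out/η = 2890.0/0.326 = 8865.0 J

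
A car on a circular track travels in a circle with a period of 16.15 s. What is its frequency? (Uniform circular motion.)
f = 1/T = 1/16.15 = 0.0619 Hz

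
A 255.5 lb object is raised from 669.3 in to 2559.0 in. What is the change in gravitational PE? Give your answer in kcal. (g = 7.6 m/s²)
ΔPE = mg(h₂ − h₁) = 115.9 kg × 7.6 m/s² × (65 − 17) m = 4.228e+04 J = 10.1 kcal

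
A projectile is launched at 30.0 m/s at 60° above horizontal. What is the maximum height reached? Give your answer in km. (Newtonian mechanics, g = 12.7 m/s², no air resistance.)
H = v₀²sin²(θ)/(2g) (with unit conversion) = 0.02657 km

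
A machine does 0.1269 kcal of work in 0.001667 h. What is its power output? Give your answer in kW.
P = W/t = 530.9 J / 6.001 s = 88.47 W = 0.08847 kW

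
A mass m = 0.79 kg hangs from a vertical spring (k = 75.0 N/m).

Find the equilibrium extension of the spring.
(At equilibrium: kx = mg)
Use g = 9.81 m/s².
x_eq = mg/k = 0.79×9.81/75.0 = 0.1033 m = 10.33 cm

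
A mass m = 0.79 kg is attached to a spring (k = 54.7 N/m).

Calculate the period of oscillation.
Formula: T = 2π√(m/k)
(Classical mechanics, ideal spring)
T = 2π√(m/k) = 2π√(0.79/54.7) = 0.7551 s; f = 1/T = 1.324 Hz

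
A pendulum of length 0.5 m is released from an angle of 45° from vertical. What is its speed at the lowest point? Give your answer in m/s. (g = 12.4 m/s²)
h = L(1 − cosθ) = 0.5×(1 − cos45°) = 0.1464 m
v = √(2gh) = √(2×12.4×0.1464) = 1.906 m/s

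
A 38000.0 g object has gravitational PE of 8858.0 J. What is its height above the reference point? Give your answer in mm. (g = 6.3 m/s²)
PE = mgh → h = PE/(mg) = 8858 J / (38 kg × 6.3 m/s²) = 37 m = 37000.0 mm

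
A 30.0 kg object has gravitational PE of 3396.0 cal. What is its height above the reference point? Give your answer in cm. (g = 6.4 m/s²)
PE = mgh → h = PE/(mg) = 1.421e+04 J / (30 kg × 6.4 m/s²) = 74 m = 7400.0 cm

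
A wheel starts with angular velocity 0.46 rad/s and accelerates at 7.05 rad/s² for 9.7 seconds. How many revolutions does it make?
θ = ω₀t + ½αt² = 0.46×9.7 + ½×7.05×9.7² = 336.13 rad
Revolutions = θ/(2π) = 336.13/(2π) = 53.5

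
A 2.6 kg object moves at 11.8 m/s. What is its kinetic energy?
KE = ½mv² = ½×2.6×11.8² = 181.012 J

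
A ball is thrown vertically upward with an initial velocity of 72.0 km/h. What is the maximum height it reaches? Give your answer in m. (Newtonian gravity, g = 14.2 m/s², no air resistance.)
h_max = v₀²/(2g) (with unit conversion) = 14.08 m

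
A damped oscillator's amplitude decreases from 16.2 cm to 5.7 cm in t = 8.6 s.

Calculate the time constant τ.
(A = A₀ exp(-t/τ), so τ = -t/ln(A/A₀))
A/A₀ = 5.7/16.2 = 0.3519; ln(A/A₀) = -1.045
τ = −t/ln(A/A₀) = −8.6/-1.045 = 8.233 s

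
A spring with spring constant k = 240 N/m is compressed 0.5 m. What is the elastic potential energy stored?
PE = ½kx² = ½×240×0.5² = 30.0 J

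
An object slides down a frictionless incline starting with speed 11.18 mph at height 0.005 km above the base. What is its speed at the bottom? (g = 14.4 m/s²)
½mv₀² + mgh = ½mv² → v = √(v₀² + 2gh) = √(4.998² + 2×14.4×5) = 13 m/s = 29.08 mph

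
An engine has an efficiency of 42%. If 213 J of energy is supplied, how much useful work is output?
W_out = η × W_in = 0.42 × 213 = 89.46 J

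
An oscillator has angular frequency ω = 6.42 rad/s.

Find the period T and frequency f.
T = 2π/ω = 2π/6.42 = 0.9787 s; f = ω/2π = 1.022 Hz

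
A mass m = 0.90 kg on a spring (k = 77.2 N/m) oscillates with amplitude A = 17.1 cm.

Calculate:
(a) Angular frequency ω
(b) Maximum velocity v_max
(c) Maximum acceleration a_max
ω = √(k/m) = √(77.2/0.9) = 9.262 rad/s
v_max = ωA = 9.262×0.171 = 1.584 m/s
a_max = ω²A = 9.262²×0.171 = 14.67 m/s²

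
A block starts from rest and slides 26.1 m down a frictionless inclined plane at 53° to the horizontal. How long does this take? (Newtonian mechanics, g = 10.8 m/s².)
a = g sin(θ) = 10.8 × sin(53°) = 8.63 m/s²
t = √(2d/a) = √(2 × 26.1 / 8.63) = 2.46 s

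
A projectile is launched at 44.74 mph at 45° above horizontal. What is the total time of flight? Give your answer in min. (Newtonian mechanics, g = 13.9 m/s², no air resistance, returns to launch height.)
T = 2v₀sin(θ)/g (with unit conversion) = 0.03391 min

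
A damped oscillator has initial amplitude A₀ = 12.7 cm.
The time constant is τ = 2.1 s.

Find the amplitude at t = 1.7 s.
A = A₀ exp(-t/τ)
A = A₀ exp(−t/τ) = 12.7×exp(−1.7/2.1) = 5.652 cm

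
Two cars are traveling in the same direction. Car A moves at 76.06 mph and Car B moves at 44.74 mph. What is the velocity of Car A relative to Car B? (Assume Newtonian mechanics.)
v_rel = v_A - v_B = 76.06 - 44.74 = 31.32 mph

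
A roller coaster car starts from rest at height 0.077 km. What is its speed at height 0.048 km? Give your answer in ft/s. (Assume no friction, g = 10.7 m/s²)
mgh₁ = ½mv₂² + mgh₂ → v₂ = √(2g(h₁−h₂)) = √(2×10.7×(77−48)) = 24.91 m/s = 81.73 ft/s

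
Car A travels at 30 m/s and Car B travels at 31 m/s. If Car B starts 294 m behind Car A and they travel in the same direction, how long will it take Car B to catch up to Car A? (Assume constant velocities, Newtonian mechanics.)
Relative speed: v_rel = 31 - 30 = 1 m/s
Time to catch: t = d₀/v_rel = 294/1 = 294.0 s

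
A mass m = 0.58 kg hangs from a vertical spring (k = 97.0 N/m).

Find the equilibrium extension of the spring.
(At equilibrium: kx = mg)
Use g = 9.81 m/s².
x_eq = mg/k = 0.58×9.81/97.0 = 0.05866 m = 5.866 cm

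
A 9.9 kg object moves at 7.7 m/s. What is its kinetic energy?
KE = ½mv² = ½×9.9×7.7² = 293.4855 J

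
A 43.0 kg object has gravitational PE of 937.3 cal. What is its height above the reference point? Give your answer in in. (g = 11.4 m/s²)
PE = mgh → h = PE/(mg) = 3922 J / (43 kg × 11.4 m/s²) = 8 m = 315.0 in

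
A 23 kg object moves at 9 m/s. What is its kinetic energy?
KE = ½mv² = ½×23×9² = 931.5 J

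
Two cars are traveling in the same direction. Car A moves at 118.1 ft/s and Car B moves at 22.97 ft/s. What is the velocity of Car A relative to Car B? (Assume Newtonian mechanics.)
v_rel = v_A - v_B = 118.1 - 22.97 = 95.13 ft/s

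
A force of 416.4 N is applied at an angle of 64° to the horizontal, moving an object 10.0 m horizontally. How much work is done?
W = Fd cosθ = 416.4×10.0×cos(64°) = 1825.4 J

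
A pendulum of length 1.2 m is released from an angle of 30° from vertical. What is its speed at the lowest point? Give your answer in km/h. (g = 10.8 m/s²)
h = L(1 − cosθ) = 1.2×(1 − cos30°) = 0.1608 m
v = √(2gh) = √(2×10.8×0.1608) = 1.863 m/s = 6.709 km/h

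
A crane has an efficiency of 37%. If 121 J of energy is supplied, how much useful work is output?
W_out = η × W_in = 0.37 × 121 = 44.77 J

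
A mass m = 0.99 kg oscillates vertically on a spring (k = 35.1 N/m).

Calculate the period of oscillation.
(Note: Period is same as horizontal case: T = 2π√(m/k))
T = 2π√(m/k) = 2π√(0.99/35.1) = 1.055 s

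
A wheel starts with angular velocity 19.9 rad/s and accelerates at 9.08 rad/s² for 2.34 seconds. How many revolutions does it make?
θ = ω₀t + ½αt² = 19.9×2.34 + ½×9.08×2.34² = 71.43 rad
Revolutions = θ/(2π) = 71.43/(2π) = 11.37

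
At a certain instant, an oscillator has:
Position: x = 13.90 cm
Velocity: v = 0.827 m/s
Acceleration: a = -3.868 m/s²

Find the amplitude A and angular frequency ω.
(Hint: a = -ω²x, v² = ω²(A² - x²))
a = −ω²x → ω = √(|a|/x) = √(3.868/0.139) = 5.275 rad/s
v² = ω²(A² − x²) → A = √(x² + v²/ω²) = √(0.139² + 0.827²/5.275²) = 0.2095 m = 20.95 cm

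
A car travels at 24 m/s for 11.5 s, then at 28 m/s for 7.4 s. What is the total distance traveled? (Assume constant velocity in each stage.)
d₁ = v₁t₁ = 24 × 11.5 = 276 m
d₂ = v₂t₂ = 28 × 7.4 = 207.2 m
d_total = 276 + 207.2 = 483.2 m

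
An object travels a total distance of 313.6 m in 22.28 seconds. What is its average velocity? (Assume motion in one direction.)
v_avg = Δd / Δt = 313.6 / 22.28 = 14.08 m/s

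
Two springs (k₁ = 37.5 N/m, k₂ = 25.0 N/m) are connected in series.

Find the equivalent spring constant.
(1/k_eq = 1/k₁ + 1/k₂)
1/k_eq = 1/37.5 + 1/25.0 = 0.066667; k_eq = 15 N/m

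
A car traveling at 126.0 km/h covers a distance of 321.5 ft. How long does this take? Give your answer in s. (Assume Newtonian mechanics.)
t = d/v (with unit conversion) = 2.8 s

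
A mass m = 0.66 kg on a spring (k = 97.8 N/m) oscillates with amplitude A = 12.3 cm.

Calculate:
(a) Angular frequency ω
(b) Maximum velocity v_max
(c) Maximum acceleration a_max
ω = √(k/m) = √(97.8/0.66) = 12.17 rad/s
v_max = ωA = 12.17×0.123 = 1.497 m/s
a_max = ω²A = 12.17²×0.123 = 18.23 m/s²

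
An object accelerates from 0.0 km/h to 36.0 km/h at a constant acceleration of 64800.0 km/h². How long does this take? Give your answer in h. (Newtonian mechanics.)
t = (v - v₀)/a (with unit conversion) = 0.0005556 h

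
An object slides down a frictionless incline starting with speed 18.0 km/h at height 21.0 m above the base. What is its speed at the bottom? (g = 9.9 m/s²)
½mv₀² + mgh = ½mv² → v = √(v₀² + 2gh) = √(5² + 2×9.9×21) = 21 m/s = 75.58 km/h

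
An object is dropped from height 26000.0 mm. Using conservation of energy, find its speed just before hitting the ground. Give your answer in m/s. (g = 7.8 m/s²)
mgh = ½mv² → v = √(2gh) = √(2×7.8×26) = 20.14 m/s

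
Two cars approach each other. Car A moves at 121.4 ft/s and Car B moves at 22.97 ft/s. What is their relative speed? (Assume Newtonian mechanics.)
v_rel = v_A + v_B = 121.4 + 22.97 = 144.4 ft/s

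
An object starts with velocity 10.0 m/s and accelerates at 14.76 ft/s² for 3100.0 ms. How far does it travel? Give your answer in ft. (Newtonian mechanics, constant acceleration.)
d = v₀t + ½at² (with unit conversion) = 172.6 ft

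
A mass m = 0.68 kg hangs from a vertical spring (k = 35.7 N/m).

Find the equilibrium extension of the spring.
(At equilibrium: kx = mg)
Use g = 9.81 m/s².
x_eq = mg/k = 0.68×9.81/35.7 = 0.1869 m = 18.69 cm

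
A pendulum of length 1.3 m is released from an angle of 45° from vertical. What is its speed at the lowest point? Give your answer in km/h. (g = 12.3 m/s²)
h = L(1 − cosθ) = 1.3×(1 − cos45°) = 0.3808 m
v = √(2gh) = √(2×12.3×0.3808) = 3.061 m/s = 11.02 km/h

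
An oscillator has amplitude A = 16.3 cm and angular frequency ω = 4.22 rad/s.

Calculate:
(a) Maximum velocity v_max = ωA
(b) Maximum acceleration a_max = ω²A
v_max = ωA = 4.22×0.163 = 0.6879 m/s
a_max = ω²A = 4.22²×0.163 = 2.903 m/s²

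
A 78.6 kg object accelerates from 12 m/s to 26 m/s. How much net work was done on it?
W_net = ΔKE = ½m(v₂² − v₁²) = ½×78.6×(26² − 12²) = 20907.6 J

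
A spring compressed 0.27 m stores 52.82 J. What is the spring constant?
PE = ½kx² → k = 2PE/x² = 2×52.82/0.27² = 1449.0 N/m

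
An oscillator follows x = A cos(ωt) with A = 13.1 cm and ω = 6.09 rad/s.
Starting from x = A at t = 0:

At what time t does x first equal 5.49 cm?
cos(ωt) = x/A = 5.49/13.1 = 0.4191
ωt = arccos(0.4191) = 1.138 rad
t = 1.138/6.09 = 0.1869 s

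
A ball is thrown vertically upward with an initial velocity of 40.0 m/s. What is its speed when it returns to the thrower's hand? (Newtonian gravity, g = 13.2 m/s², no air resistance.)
By conservation of energy, the ball returns at the same speed = 40.0 m/s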